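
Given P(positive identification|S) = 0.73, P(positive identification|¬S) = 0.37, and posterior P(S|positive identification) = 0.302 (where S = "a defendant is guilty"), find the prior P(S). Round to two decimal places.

P(S) = 0.18

In odds form, posterior odds = prior odds × likelihood ratio, so prior odds = posterior odds ÷ LR.
Posterior odds = 0.302/(1−0.302) = 0.4327. LR = 0.73/0.37 = 1.9730.
Prior odds = 0.4327/1.9730 = 0.2193, so P(S) = 0.2193/(1+0.2193) ≈ 0.18.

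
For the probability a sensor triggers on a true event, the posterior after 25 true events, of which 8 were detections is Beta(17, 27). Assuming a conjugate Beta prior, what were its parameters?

A Beta(α, β) prior with s successes and f failures in binomial data gives a Beta(α+s, β+f) posterior.
Subtract the data counts: 17−8=9, 27−17=10.

Beta(9, 10)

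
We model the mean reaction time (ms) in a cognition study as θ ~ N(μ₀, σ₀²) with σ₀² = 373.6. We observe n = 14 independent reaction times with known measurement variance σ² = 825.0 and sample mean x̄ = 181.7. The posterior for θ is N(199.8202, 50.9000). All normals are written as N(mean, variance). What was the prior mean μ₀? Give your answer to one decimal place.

The posterior mean is a precision-weighted average: μ_n = (τ₀μ₀ + τ_data·x̄)/(τ₀+τ_data), with τ₀=1/σ₀² and τ_data=n/σ².
Here τ₀ = 1/373.6 = 0.002677 and τ_data = 14/825.0 = 0.016970, so τ_n = 0.019647.
Rearranging for μ₀: μ₀ = (μ_n·τ_n − τ_data·x̄)/τ₀ = (199.8202·0.019647 − 0.016970·181.7) / 0.002677 = 0.842418/0.002677 ≈ 314.7.

μ₀ = 314.7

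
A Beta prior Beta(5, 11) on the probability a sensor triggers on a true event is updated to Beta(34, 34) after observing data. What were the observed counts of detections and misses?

29 detections and 23 misses

Under Beta–binomial conjugacy the posterior parameters are (α+s, β+f).
Match parameters: s=34−5=29, f=34−11=23.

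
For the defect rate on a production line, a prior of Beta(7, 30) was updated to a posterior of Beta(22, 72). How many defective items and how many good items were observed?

Beta is conjugate to the binomial likelihood: posterior = Beta(α+s, β+f).
Match parameters: s=22−7=15, f=72−30=42.

15 defective items and 42 good items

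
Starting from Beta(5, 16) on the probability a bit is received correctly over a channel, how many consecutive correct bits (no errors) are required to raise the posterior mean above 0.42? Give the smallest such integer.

After k correct bits and 0 errors the posterior is Beta(5+k, 16), with mean (5+k)/(5+16+k).
Set (5+k)/(21+k) > 0.42 and solve: k > (0.42·21 − 5)/(1 − 0.42) = 6.586.
The smallest integer exceeding 6.586 is 7.

k = 7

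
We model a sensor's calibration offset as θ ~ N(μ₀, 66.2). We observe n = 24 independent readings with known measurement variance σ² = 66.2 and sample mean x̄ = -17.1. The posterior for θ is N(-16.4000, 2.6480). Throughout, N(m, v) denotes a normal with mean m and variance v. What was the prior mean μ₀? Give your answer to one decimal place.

The posterior mean is a precision-weighted average: μ_n = (τ₀μ₀ + τ_data·x̄)/(τ₀+τ_data), with τ₀=1/σ₀² and τ_data=n/σ².
Here τ₀ = 1/66.2 = 0.015106 and τ_data = 24/66.2 = 0.362538, so τ_n = 0.377644.
Rearranging for μ₀: μ₀ = (μ_n·τ_n − τ_data·x̄)/τ₀ = (-16.4000·0.377644 − 0.362538·-17.1) / 0.015106 = 0.006038/0.015106 ≈ 0.4.

μ₀ = 0.4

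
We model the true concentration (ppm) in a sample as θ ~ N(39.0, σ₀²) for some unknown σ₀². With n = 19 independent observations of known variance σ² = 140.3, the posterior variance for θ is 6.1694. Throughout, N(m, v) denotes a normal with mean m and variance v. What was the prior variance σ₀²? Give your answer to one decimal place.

σ₀² = 37.5

For the Normal–Normal model with known σ², precisions add: τ_n = τ₀ + n/σ².
So 1/σ₀² = 1/6.1694 − 19/140.3 = 0.162090 − 0.135424 = 0.026666.
Hence σ₀² = 1/0.026666 ≈ 37.5.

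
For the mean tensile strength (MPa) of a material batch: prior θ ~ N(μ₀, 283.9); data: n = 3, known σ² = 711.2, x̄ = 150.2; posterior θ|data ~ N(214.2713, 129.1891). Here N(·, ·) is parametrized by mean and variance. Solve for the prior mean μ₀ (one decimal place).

μ₀ = 291.0

The posterior mean is a precision-weighted average: μ_n = (τ₀μ₀ + τ_data·x̄)/(τ₀+τ_data), with τ₀=1/σ₀² and τ_data=n/σ².
Here τ₀ = 1/283.9 = 0.003522 and τ_data = 3/711.2 = 0.004218, so τ_n = 0.007740.
Rearranging for μ₀: μ₀ = (μ_n·τ_n − τ_data·x̄)/τ₀ = (214.2713·0.007740 − 0.004218·150.2) / 0.003522 = 1.024916/0.003522 ≈ 291.0.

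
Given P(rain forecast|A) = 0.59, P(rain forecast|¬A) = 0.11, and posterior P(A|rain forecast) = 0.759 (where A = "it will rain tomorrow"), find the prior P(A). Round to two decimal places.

In odds form, posterior odds = prior odds × likelihood ratio, so prior odds = posterior odds ÷ LR.
Posterior odds = 0.759/(1−0.759) = 3.1494. LR = 0.59/0.11 = 5.3636.
Prior odds = 3.1494/5.3636 = 0.5872, so P(A) = 0.5872/(1+0.5872) ≈ 0.37.

P(A) = 0.37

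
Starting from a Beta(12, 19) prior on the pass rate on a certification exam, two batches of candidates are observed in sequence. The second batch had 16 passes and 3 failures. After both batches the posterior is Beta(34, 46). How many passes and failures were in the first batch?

6 passes and 24 failures

Sequential conjugate updates are equivalent to a single update on the pooled data, so total successes = posterior α − prior α and total failures = posterior β − prior β.
Total across both batches: 34−12=22 passes, 46−19=27 failures.
Subtract the second batch: 22−16=6 passes and 27−3=24 failures.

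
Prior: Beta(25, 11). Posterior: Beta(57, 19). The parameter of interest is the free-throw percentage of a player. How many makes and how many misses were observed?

Under Beta–binomial conjugacy the posterior parameters are (a+s, b+f).
Match parameters: s=57−25=32, f=19−11=8.

32 makes and 8 misses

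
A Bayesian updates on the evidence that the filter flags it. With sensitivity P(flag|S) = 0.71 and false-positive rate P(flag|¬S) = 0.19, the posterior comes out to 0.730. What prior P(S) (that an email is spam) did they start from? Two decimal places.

P(S) = 0.42

Bayes' rule in odds form gives O(S|E) = O(S)·[P(E|S)/P(E|¬S)], hence O(S) = O(S|E)/LR.
Posterior odds = 0.730/(1−0.730) = 2.7037. LR = 0.71/0.19 = 3.7368.
Prior odds = 2.7037/3.7368 = 0.7235, so P(S) = 0.7235/(1+0.7235) ≈ 0.42.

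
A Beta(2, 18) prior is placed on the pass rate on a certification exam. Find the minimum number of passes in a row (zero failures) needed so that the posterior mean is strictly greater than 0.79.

k = 66

After k passes and 0 failures the posterior is Beta(2+k, 18), with mean (2+k)/(2+18+k).
Set (2+k)/(20+k) > 0.79 and solve: k > (0.79·20 − 2)/(1 − 0.79) = 65.714.
The smallest integer exceeding 65.714 is 66, and checking k=66: (68)/(86) = 0.7907 > 0.79.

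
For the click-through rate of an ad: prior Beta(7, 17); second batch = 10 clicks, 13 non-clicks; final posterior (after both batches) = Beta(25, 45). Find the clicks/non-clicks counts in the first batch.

Sequential conjugate updates are equivalent to a single update on the pooled data, so total successes = posterior α − prior α and total failures = posterior β − prior β.
Total across both batches: 25−7=18 clicks, 45−17=28 non-clicks.
Subtract the second batch: 18−10=8 clicks and 28−13=15 non-clicks.

8 clicks and 15 non-clicks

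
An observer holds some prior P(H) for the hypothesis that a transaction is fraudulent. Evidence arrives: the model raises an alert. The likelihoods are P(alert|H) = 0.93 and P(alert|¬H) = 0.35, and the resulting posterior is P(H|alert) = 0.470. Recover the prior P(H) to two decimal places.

P(H) = 0.25

In odds form, posterior odds = prior odds × likelihood ratio, so prior odds = posterior odds ÷ LR.
Posterior odds = 0.470/(1−0.470) = 0.8868. LR = 0.93/0.35 = 2.6571.
Prior odds = 0.8868/2.6571 = 0.3337, so P(H) = 0.3337/(1+0.3337) ≈ 0.25.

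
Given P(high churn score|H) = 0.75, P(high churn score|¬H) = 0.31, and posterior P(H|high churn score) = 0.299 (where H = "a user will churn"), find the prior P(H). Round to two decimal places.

P(H) = 0.15

In odds form, posterior odds = prior odds × likelihood ratio, so prior odds = posterior odds ÷ LR.
Posterior odds = 0.299/(1−0.299) = 0.4265. LR = 0.75/0.31 = 2.4194.
Prior odds = 0.4265/2.4194 = 0.1763, so P(H) = 0.1763/(1+0.1763) ≈ 0.15.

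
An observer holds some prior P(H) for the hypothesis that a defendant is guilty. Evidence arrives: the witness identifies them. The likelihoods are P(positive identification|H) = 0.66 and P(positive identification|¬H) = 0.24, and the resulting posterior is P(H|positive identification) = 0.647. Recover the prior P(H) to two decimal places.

In odds form, posterior odds = prior odds × likelihood ratio, so prior odds = posterior odds ÷ LR.
Posterior odds = 0.647/(1−0.647) = 1.8329. LR = 0.66/0.24 = 2.7500.
Prior odds = 1.8329/2.7500 = 0.6665, so P(H) = 0.6665/(1+0.6665) ≈ 0.40.

P(H) = 0.40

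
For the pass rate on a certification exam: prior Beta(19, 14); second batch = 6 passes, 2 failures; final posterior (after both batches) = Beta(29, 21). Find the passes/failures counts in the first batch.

4 passes and 5 failures

Sequential conjugate updates are equivalent to a single update on the pooled data, so total successes = posterior α − prior α and total failures = posterior β − prior β.
Total across both batches: 29−19=10 passes, 21−14=7 failures.
Subtract the second batch: 10−6=4 passes and 7−2=5 failures.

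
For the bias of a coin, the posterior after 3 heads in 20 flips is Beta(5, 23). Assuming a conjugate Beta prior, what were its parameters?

Beta is conjugate to the binomial likelihood: posterior = Beta(α+s, β+f).
Subtract the data counts: 5−3=2, 23−17=6.

Beta(2, 6)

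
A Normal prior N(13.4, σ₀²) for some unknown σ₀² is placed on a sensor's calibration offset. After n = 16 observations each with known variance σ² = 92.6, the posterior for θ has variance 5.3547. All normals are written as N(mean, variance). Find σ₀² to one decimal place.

σ₀² = 71.6

Posterior precision equals prior precision plus data precision: 1/σ_n² = 1/σ₀² + n/σ².
So 1/σ₀² = 1/5.3547 − 16/92.6 = 0.186752 − 0.172786 = 0.013966.
Hence σ₀² = 1/0.013966 ≈ 71.6.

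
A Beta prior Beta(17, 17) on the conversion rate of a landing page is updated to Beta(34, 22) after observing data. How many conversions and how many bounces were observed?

17 conversions and 5 bounces

Beta is conjugate to the binomial likelihood: posterior = Beta(α+s, β+f).
So s = 34 − 17 = 17 and f = 22 − 17 = 5.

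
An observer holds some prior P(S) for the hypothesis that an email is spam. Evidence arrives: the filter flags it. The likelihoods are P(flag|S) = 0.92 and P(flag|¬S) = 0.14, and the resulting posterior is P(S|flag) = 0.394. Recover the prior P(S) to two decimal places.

Bayes' rule in odds form gives O(S|E) = O(S)·[P(E|S)/P(E|¬S)], hence O(S) = O(S|E)/LR.
Posterior odds = 0.394/(1−0.394) = 0.6502. LR = 0.92/0.14 = 6.5714.
Prior odds = 0.6502/6.5714 = 0.0989, so P(S) = 0.0989/(1+0.0989) ≈ 0.09.

P(S) = 0.09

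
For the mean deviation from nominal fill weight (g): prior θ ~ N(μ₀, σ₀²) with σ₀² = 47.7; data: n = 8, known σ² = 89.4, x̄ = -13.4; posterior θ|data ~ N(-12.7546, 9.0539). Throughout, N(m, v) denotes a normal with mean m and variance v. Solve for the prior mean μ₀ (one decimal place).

μ₀ = -10.0

The posterior mean is a precision-weighted average: μ_n = (τ₀μ₀ + τ_data·x̄)/(τ₀+τ_data), with τ₀=1/σ₀² and τ_data=n/σ².
Here τ₀ = 1/47.7 = 0.020964 and τ_data = 8/89.4 = 0.089485, so τ_n = 0.110449.
Rearranging for μ₀: μ₀ = (μ_n·τ_n − τ_data·x̄)/τ₀ = (-12.7546·0.110449 − 0.089485·-13.4) / 0.020964 = -0.209634/0.020964 ≈ -10.0.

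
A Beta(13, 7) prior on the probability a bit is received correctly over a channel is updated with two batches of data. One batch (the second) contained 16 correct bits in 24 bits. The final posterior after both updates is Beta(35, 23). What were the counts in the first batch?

Sequential conjugate updates are equivalent to a single update on the pooled data, so total successes = posterior α − prior α and total failures = posterior β − prior β.
Total across both batches: 35−13=22 correct bits, 23−7=16 errors.
Subtract the second batch: 22−16=6 correct bits and 16−8=8 errors.

6 correct bits and 8 errors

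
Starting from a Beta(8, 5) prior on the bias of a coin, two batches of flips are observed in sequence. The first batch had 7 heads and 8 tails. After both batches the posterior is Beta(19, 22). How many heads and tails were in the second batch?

Sequential conjugate updates are equivalent to a single update on the pooled data, so total successes = posterior α − prior α and total failures = posterior β − prior β.
Total across both batches: 19−8=11 heads, 22−5=17 tails.
Subtract the first batch: 11−7=4 heads and 17−8=9 tails.

4 heads and 9 tails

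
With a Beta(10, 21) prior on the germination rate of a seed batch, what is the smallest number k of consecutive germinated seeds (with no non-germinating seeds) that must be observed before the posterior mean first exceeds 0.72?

After k germinated seeds and 0 non-germinating seeds the posterior is Beta(10+k, 21), with mean (10+k)/(10+21+k).
Set (10+k)/(31+k) > 0.72 and solve: k > (0.72·31 − 10)/(1 − 0.72) = 44.000.
The smallest integer exceeding 44.000 is 45.

k = 45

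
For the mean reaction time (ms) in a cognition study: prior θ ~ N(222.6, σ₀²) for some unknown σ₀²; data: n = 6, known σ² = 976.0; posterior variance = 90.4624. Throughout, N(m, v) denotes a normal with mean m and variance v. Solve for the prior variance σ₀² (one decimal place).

Posterior precision equals prior precision plus data precision: 1/σ_n² = 1/σ₀² + n/σ².
So 1/σ₀² = 1/90.4624 − 6/976.0 = 0.011054 − 0.006148 = 0.004906.
Hence σ₀² = 1/0.004906 ≈ 203.8.

σ₀² = 203.8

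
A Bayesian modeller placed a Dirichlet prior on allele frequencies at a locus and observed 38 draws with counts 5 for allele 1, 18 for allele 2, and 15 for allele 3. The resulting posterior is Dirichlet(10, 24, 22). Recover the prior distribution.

For a Dirichlet(α) prior with multinomial counts c, the posterior is Dirichlet(α + c) componentwise.
Subtract each count from the matching posterior parameter: 10−5=5, 24−18=6, 22−15=7.

Dirichlet(5, 6, 7)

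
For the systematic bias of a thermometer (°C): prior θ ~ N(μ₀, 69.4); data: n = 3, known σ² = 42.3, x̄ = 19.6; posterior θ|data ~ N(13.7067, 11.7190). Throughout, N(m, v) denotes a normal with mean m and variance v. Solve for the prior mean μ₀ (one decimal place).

With known observation variance, the Normal–Normal posterior has precision τ_n = τ₀ + n/σ² and mean μ_n = (τ₀μ₀ + (n/σ²)x̄)/τ_n.
Here τ₀ = 1/69.4 = 0.014409 and τ_data = 3/42.3 = 0.070922, so τ_n = 0.085331.
Rearranging for μ₀: μ₀ = (μ_n·τ_n − τ_data·x̄)/τ₀ = (13.7067·0.085331 − 0.070922·19.6) / 0.014409 = -0.220465/0.014409 ≈ -15.3.

μ₀ = -15.3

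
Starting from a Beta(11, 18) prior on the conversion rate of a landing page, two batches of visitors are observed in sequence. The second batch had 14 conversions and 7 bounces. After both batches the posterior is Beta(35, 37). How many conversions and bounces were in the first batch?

Sequential conjugate updates are equivalent to a single update on the pooled data, so total successes = posterior α − prior α and total failures = posterior β − prior β.
Total across both batches: 35−11=24 conversions, 37−18=19 bounces.
Subtract the second batch: 24−14=10 conversions and 19−7=12 bounces.

10 conversions and 12 bounces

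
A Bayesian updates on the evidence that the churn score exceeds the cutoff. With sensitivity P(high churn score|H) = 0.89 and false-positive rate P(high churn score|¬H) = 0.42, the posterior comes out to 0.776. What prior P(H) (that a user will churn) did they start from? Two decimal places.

P(H) = 0.62

In odds form, posterior odds = prior odds × likelihood ratio, so prior odds = posterior odds ÷ LR.
Posterior odds = 0.776/(1−0.776) = 3.4643. LR = 0.89/0.42 = 2.1190.
Prior odds = 3.4643/2.1190 = 1.6349, so P(H) = 1.6349/(1+1.6349) ≈ 0.62.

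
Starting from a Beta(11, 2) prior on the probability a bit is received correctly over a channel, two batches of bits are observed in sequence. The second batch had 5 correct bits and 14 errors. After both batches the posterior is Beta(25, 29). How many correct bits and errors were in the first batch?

Sequential conjugate updates are equivalent to a single update on the pooled data, so total successes = posterior α − prior α and total failures = posterior β − prior β.
Total across both batches: 25−11=14 correct bits, 29−2=27 errors.
Subtract the second batch: 14−5=9 correct bits and 27−14=13 errors.

9 correct bits and 13 errors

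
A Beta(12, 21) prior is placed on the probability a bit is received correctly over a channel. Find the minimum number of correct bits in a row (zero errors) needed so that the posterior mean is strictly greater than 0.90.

After k correct bits and 0 errors the posterior is Beta(12+k, 21), with mean (12+k)/(12+21+k).
Set (12+k)/(33+k) > 0.90 and solve: k > (0.90·33 − 12)/(1 − 0.90) = 177.000.
The smallest integer exceeding 177.000 is 178, and checking k=178: (190)/(211) = 0.9005 > 0.90.

k = 178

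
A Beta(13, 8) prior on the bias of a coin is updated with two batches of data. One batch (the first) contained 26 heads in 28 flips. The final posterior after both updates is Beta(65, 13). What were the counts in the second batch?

Because Beta–binomial updating is additive in the counts, the combined data contributed (α_post−α_prior, β_post−β_prior) successes and failures.
Total across both batches: 65−13=52 heads, 13−8=5 tails.
Subtract the first batch: 52−26=26 heads and 5−2=3 tails.

26 heads and 3 tails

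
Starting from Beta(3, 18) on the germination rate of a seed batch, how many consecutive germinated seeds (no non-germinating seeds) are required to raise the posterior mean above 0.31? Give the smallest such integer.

k = 6

After k germinated seeds and 0 non-germinating seeds the posterior is Beta(3+k, 18), with mean (3+k)/(3+18+k).
Set (3+k)/(21+k) > 0.31 and solve: k > (0.31·21 − 3)/(1 − 0.31) = 5.087.
The smallest integer exceeding 5.087 is 6.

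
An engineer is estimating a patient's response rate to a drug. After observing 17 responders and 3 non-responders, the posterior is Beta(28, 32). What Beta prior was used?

Beta(11, 29)

Under Beta–binomial conjugacy the posterior parameters are (α+s, β+f).
So α = 28 − 17 = 11 and β = 32 − 3 = 29.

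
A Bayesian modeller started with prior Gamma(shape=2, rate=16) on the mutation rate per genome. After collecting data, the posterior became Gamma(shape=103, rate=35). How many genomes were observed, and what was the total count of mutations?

n = 19 genomes with total 101 mutations

Gamma–Poisson conjugacy: posterior shape = α + Σxᵢ, posterior rate = β + n.
Matching: Σxᵢ = 103 − 2 = 101 and n = 35 − 16 = 19.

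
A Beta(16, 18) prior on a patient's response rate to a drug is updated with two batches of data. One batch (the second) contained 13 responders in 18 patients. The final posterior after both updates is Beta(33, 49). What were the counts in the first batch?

Sequential conjugate updates are equivalent to a single update on the pooled data, so total successes = posterior α − prior α and total failures = posterior β − prior β.
Total across both batches: 33−16=17 responders, 49−18=31 non-responders.
Subtract the second batch: 17−13=4 responders and 31−5=26 non-responders.

4 responders and 26 non-responders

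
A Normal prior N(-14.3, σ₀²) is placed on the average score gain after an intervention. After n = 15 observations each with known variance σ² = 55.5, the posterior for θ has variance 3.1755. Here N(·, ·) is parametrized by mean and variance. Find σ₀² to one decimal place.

Posterior precision equals prior precision plus data precision: 1/σ_n² = 1/σ₀² + n/σ².
So 1/σ₀² = 1/3.1755 − 15/55.5 = 0.314911 − 0.270270 = 0.044641.
Hence σ₀² = 1/0.044641 ≈ 22.4.

σ₀² = 22.4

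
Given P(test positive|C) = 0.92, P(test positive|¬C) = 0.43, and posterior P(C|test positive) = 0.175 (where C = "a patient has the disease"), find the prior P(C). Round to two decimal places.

P(C) = 0.09

In odds form, posterior odds = prior odds × likelihood ratio, so prior odds = posterior odds ÷ LR.
Posterior odds = 0.175/(1−0.175) = 0.2121. LR = 0.92/0.43 = 2.1395.
Prior odds = 0.2121/2.1395 = 0.0991, so P(C) = 0.0991/(1+0.0991) ≈ 0.09.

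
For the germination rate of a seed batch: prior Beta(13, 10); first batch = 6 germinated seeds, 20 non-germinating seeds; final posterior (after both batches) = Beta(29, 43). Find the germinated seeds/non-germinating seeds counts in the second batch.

10 germinated seeds and 13 non-germinating seeds

Sequential conjugate updates are equivalent to a single update on the pooled data, so total successes = posterior α − prior α and total failures = posterior β − prior β.
Total across both batches: 29−13=16 germinated seeds, 43−10=33 non-germinating seeds.
Subtract the first batch: 16−6=10 germinated seeds and 33−20=13 non-germinating seeds.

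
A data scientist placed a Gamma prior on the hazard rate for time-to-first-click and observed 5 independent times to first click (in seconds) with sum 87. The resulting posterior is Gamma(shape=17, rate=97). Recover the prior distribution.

For an exponential likelihood with a Gamma(α, β) prior on the rate, n observations with total T give posterior Gamma(α+n, β+T).
So α = 17 − 5 = 12 and β = 97 − 87 = 10.

Gamma(shape=12, rate=10)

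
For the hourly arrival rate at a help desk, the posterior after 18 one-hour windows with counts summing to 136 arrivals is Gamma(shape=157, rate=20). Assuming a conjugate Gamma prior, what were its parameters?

A Gamma(α, β) prior (rate parametrization) on a Poisson rate with n observations summing to S gives posterior Gamma(α+S, β+n).
So α = 157 − 136 = 21 and β = 20 − 18 = 2.

Gamma(shape=21, rate=2)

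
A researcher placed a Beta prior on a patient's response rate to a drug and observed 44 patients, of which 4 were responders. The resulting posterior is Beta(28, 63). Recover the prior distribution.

Beta(24, 23)

Beta is conjugate to the binomial likelihood: posterior = Beta(α+s, β+f).
So α = 28 − 4 = 24 and β = 63 − 40 = 23.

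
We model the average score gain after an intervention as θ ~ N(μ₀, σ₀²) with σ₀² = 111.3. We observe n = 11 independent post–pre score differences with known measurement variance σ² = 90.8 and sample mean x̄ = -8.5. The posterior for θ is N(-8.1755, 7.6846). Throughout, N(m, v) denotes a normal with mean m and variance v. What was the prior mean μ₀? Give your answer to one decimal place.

With known observation variance, the Normal–Normal posterior has precision τ_n = τ₀ + n/σ² and mean μ_n = (τ₀μ₀ + (n/σ²)x̄)/τ_n.
Here τ₀ = 1/111.3 = 0.008985 and τ_data = 11/90.8 = 0.121145, so τ_n = 0.130130.
Rearranging for μ₀: μ₀ = (μ_n·τ_n − τ_data·x̄)/τ₀ = (-8.1755·0.130130 − 0.121145·-8.5) / 0.008985 = -0.034145/0.008985 ≈ -3.8.

μ₀ = -3.8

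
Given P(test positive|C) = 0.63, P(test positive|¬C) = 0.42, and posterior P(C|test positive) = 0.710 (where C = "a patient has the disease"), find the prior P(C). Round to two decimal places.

P(C) = 0.62

Bayes' rule in odds form gives O(C|E) = O(C)·[P(E|C)/P(E|¬C)], hence O(C) = O(C|E)/LR.
Posterior odds = 0.710/(1−0.710) = 2.4483. LR = 0.63/0.42 = 1.5000.
Prior odds = 2.4483/1.5000 = 1.6322, so P(C) = 1.6322/(1+1.6322) ≈ 0.62.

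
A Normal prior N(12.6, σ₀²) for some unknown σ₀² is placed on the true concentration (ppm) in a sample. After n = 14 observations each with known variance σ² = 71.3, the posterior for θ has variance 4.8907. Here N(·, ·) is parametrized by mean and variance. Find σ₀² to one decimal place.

σ₀² = 123.2

For the Normal–Normal model with known σ², precisions add: τ_n = τ₀ + n/σ².
So 1/σ₀² = 1/4.8907 − 14/71.3 = 0.204470 − 0.196353 = 0.008117.
Hence σ₀² = 1/0.008117 ≈ 123.2.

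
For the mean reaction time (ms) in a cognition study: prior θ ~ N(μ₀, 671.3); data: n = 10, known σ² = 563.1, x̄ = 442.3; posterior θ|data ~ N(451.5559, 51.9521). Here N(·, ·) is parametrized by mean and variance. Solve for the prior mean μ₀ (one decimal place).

The posterior mean is a precision-weighted average: μ_n = (τ₀μ₀ + τ_data·x̄)/(τ₀+τ_data), with τ₀=1/σ₀² and τ_data=n/σ².
Here τ₀ = 1/671.3 = 0.001490 and τ_data = 10/563.1 = 0.017759, so τ_n = 0.019249.
Rearranging for μ₀: μ₀ = (μ_n·τ_n − τ_data·x̄)/τ₀ = (451.5559·0.019249 − 0.017759·442.3) / 0.001490 = 0.837194/0.001490 ≈ 561.9.

μ₀ = 561.9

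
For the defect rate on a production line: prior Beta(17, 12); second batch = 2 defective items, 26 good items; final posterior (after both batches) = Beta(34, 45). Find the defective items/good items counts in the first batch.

Because Beta–binomial updating is additive in the counts, the combined data contributed (α_post−α_prior, β_post−β_prior) successes and failures.
Total across both batches: 34−17=17 defective items, 45−12=33 good items.
Subtract the second batch: 17−2=15 defective items and 33−26=7 good items.

15 defective items and 7 good items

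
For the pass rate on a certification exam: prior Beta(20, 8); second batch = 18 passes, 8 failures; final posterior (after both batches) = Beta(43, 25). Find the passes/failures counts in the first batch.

Sequential conjugate updates are equivalent to a single update on the pooled data, so total successes = posterior α − prior α and total failures = posterior β − prior β.
Total across both batches: 43−20=23 passes, 25−8=17 failures.
Subtract the second batch: 23−18=5 passes and 17−8=9 failures.

5 passes and 9 failures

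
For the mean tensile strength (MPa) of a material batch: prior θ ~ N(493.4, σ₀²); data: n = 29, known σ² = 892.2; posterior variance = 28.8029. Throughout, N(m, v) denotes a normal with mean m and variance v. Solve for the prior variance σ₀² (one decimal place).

σ₀² = 451.5

Posterior precision equals prior precision plus data precision: 1/σ_n² = 1/σ₀² + n/σ².
So 1/σ₀² = 1/28.8029 − 29/892.2 = 0.034719 − 0.032504 = 0.002215.
Hence σ₀² = 1/0.002215 ≈ 451.5.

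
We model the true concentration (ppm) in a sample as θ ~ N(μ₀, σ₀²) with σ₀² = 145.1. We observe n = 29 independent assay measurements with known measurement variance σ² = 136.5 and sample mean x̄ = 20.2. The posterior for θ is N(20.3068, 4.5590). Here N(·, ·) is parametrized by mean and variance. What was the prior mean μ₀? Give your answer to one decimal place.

The posterior mean is a precision-weighted average: μ_n = (τ₀μ₀ + τ_data·x̄)/(τ₀+τ_data), with τ₀=1/σ₀² and τ_data=n/σ².
Here τ₀ = 1/145.1 = 0.006892 and τ_data = 29/136.5 = 0.212454, so τ_n = 0.219346.
Rearranging for μ₀: μ₀ = (μ_n·τ_n − τ_data·x̄)/τ₀ = (20.3068·0.219346 − 0.212454·20.2) / 0.006892 = 0.162645/0.006892 ≈ 23.6.

μ₀ = 23.6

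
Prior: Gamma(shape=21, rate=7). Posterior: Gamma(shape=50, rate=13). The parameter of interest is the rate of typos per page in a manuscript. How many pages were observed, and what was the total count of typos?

A Gamma(α, β) prior (rate parametrization) on a Poisson rate with n observations summing to S gives posterior Gamma(α+S, β+n).
Matching: Σxᵢ = 50 − 21 = 29 and n = 13 − 7 = 6.

n = 6 pages with total 29 typos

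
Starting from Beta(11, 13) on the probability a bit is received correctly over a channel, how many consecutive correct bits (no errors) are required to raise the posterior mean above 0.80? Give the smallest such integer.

k = 42

After k correct bits and 0 errors the posterior is Beta(11+k, 13), with mean (11+k)/(11+13+k).
Set (11+k)/(24+k) > 0.80 and solve: k > (0.80·24 − 11)/(1 − 0.80) = 41.000.
The smallest integer exceeding 41.000 is 42, and checking k=42: (53)/(66) = 0.8030 > 0.80.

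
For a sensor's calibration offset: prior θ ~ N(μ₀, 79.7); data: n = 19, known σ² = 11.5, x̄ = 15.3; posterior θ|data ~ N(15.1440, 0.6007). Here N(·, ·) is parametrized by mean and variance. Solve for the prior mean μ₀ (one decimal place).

μ₀ = -5.4

With known observation variance, the Normal–Normal posterior has precision τ_n = τ₀ + n/σ² and mean μ_n = (τ₀μ₀ + (n/σ²)x̄)/τ_n.
Here τ₀ = 1/79.7 = 0.012547 and τ_data = 19/11.5 = 1.652174, so τ_n = 1.664721.
Rearranging for μ₀: μ₀ = (μ_n·τ_n − τ_data·x̄)/τ₀ = (15.1440·1.664721 − 1.652174·15.3) / 0.012547 = -0.067727/0.012547 ≈ -5.4.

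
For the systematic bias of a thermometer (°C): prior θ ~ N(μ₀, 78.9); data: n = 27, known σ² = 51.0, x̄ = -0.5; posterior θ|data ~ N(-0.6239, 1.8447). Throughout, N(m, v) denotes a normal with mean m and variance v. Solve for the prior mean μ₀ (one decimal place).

μ₀ = -5.8

The posterior mean is a precision-weighted average: μ_n = (τ₀μ₀ + τ_data·x̄)/(τ₀+τ_data), with τ₀=1/σ₀² and τ_data=n/σ².
Here τ₀ = 1/78.9 = 0.012674 and τ_data = 27/51.0 = 0.529412, so τ_n = 0.542086.
Rearranging for μ₀: μ₀ = (μ_n·τ_n − τ_data·x̄)/τ₀ = (-0.6239·0.542086 − 0.529412·-0.5) / 0.012674 = -0.073501/0.012674 ≈ -5.8.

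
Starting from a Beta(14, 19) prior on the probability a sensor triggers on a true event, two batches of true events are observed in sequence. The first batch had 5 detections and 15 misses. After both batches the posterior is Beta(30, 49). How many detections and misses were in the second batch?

Because Beta–binomial updating is additive in the counts, the combined data contributed (α_post−α_prior, β_post−β_prior) successes and failures.
Total across both batches: 30−14=16 detections, 49−19=30 misses.
Subtract the first batch: 16−5=11 detections and 30−15=15 misses.

11 detections and 15 misses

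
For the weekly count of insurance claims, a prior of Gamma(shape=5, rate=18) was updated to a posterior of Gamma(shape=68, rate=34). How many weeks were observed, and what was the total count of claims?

n = 16 weeks with total 63 claims

Gamma–Poisson conjugacy: posterior shape = α + Σxᵢ, posterior rate = β + n.
Matching: Σxᵢ = 68 − 5 = 63 and n = 34 − 18 = 16.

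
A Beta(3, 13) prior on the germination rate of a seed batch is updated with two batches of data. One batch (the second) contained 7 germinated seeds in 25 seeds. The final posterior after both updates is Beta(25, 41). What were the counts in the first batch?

15 germinated seeds and 10 non-germinating seeds

Sequential conjugate updates are equivalent to a single update on the pooled data, so total successes = posterior α − prior α and total failures = posterior β − prior β.
Total across both batches: 25−3=22 germinated seeds, 41−13=28 non-germinating seeds.
Subtract the second batch: 22−7=15 germinated seeds and 28−18=10 non-germinating seeds.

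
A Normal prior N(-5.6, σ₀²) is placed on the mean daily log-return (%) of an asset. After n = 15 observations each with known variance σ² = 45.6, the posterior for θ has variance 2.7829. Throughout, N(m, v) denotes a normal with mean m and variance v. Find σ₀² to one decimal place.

For the Normal–Normal model with known σ², precisions add: τ_n = τ₀ + n/σ².
So 1/σ₀² = 1/2.7829 − 15/45.6 = 0.359337 − 0.328947 = 0.030390.
Hence σ₀² = 1/0.030390 ≈ 32.9.

σ₀² = 32.9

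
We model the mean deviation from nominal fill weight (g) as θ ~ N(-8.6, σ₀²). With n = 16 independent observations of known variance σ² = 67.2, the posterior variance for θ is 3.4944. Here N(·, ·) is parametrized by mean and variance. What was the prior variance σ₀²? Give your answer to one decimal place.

σ₀² = 20.8

Posterior precision equals prior precision plus data precision: 1/σ_n² = 1/σ₀² + n/σ².
So 1/σ₀² = 1/3.4944 − 16/67.2 = 0.286172 − 0.238095 = 0.048077.
Hence σ₀² = 1/0.048077 ≈ 20.8.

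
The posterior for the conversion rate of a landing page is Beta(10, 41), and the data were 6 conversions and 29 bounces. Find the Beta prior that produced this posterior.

Beta(4, 12)

Beta is conjugate to the binomial likelihood: posterior = Beta(a+s, b+f).
Subtract the data counts: 10−6=4, 41−29=12.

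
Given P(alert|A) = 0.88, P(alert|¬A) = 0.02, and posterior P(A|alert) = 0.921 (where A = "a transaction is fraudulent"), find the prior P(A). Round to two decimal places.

P(A) = 0.21

In odds form, posterior odds = prior odds × likelihood ratio, so prior odds = posterior odds ÷ LR.
Posterior odds = 0.921/(1−0.921) = 11.6582. LR = 0.88/0.02 = 44.0000.
Prior odds = 11.6582/44.0000 = 0.2650, so P(A) = 0.2650/(1+0.2650) ≈ 0.21.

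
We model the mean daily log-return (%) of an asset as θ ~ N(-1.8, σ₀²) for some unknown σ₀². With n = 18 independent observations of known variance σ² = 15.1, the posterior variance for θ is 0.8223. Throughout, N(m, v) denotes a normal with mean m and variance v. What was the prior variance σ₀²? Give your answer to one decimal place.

σ₀² = 41.6

Posterior precision equals prior precision plus data precision: 1/σ_n² = 1/σ₀² + n/σ².
So 1/σ₀² = 1/0.8223 − 18/15.1 = 1.216101 − 1.192053 = 0.024048.
Hence σ₀² = 1/0.024048 ≈ 41.6.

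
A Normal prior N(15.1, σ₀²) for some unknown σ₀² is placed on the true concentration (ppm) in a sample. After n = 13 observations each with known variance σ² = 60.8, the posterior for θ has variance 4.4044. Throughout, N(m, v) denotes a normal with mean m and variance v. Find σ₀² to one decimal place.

For the Normal–Normal model with known σ², precisions add: τ_n = τ₀ + n/σ².
So 1/σ₀² = 1/4.4044 − 13/60.8 = 0.227046 − 0.213816 = 0.013230.
Hence σ₀² = 1/0.013230 ≈ 75.6.

σ₀² = 75.6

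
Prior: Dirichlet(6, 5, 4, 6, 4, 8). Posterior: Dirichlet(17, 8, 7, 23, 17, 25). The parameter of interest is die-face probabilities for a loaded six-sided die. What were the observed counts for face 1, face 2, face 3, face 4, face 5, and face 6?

For a Dirichlet(α) prior with multinomial counts c, the posterior is Dirichlet(α + c) componentwise.
Counts are posterior − prior componentwise: 17−6=11, 8−5=3, 7−4=3, 23−6=17, 17−4=13, 25−8=17.

counts (11, 3, 3, 17, 13, 17)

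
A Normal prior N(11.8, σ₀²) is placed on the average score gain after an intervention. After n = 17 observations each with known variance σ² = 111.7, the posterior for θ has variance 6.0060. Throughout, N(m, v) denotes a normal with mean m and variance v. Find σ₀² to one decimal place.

Posterior precision equals prior precision plus data precision: 1/σ_n² = 1/σ₀² + n/σ².
So 1/σ₀² = 1/6.0060 − 17/111.7 = 0.166500 − 0.152193 = 0.014307.
Hence σ₀² = 1/0.014307 ≈ 69.9.

σ₀² = 69.9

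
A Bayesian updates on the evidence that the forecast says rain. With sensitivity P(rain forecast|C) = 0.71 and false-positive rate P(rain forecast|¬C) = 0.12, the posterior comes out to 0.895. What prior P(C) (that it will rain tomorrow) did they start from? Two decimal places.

P(C) = 0.59

In odds form, posterior odds = prior odds × likelihood ratio, so prior odds = posterior odds ÷ LR.
Posterior odds = 0.895/(1−0.895) = 8.5238. LR = 0.71/0.12 = 5.9167.
Prior odds = 8.5238/5.9167 = 1.4406, so P(C) = 1.4406/(1+1.4406) ≈ 0.59.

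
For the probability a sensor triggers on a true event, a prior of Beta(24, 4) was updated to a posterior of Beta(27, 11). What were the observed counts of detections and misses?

Beta is conjugate to the binomial likelihood: posterior = Beta(α+s, β+f).
Match parameters: s=27−24=3, f=11−4=7.

3 detections and 7 misses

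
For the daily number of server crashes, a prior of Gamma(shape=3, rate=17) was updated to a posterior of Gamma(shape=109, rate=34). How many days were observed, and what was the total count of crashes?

n = 17 days with total 106 crashes

A Gamma(α, β) prior (rate parametrization) on a Poisson rate with n observations summing to S gives posterior Gamma(α+S, β+n).
Matching: Σxᵢ = 109 − 3 = 106 and n = 34 − 17 = 17.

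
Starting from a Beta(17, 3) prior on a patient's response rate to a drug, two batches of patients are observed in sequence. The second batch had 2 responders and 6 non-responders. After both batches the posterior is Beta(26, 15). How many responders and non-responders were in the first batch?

Sequential conjugate updates are equivalent to a single update on the pooled data, so total successes = posterior α − prior α and total failures = posterior β − prior β.
Total across both batches: 26−17=9 responders, 15−3=12 non-responders.
Subtract the second batch: 9−2=7 responders and 12−6=6 non-responders.

7 responders and 6 non-responders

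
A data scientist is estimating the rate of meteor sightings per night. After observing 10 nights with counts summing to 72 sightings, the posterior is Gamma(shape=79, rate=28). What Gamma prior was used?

Gamma(shape=7, rate=18)

A Gamma(α, β) prior (rate parametrization) on a Poisson rate with n observations summing to S gives posterior Gamma(α+S, β+n).
So α = 79 − 72 = 7 and β = 28 − 10 = 18.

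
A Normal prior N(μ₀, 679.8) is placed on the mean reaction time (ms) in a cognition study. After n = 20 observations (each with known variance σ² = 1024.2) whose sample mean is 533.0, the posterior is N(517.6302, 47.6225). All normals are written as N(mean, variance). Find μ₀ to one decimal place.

μ₀ = 313.6

The posterior mean is a precision-weighted average: μ_n = (τ₀μ₀ + τ_data·x̄)/(τ₀+τ_data), with τ₀=1/σ₀² and τ_data=n/σ².
Here τ₀ = 1/679.8 = 0.001471 and τ_data = 20/1024.2 = 0.019527, so τ_n = 0.020998.
Rearranging for μ₀: μ₀ = (μ_n·τ_n − τ_data·x̄)/τ₀ = (517.6302·0.020998 − 0.019527·533.0) / 0.001471 = 0.461308/0.001471 ≈ 313.6.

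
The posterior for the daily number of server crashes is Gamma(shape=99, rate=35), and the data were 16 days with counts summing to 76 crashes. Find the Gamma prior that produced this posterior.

A Gamma(α, β) prior (rate parametrization) on a Poisson rate with n observations summing to S gives posterior Gamma(α+S, β+n).
So α = 99 − 76 = 23 and β = 35 − 16 = 19.

Gamma(shape=23, rate=19)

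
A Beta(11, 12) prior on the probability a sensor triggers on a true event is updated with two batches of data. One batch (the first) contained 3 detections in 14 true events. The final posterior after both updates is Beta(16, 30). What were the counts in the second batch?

2 detections and 7 misses

Because Beta–binomial updating is additive in the counts, the combined data contributed (α_post−α_prior, β_post−β_prior) successes and failures.
Total across both batches: 16−11=5 detections, 30−12=18 misses.
Subtract the first batch: 5−3=2 detections and 18−11=7 misses.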